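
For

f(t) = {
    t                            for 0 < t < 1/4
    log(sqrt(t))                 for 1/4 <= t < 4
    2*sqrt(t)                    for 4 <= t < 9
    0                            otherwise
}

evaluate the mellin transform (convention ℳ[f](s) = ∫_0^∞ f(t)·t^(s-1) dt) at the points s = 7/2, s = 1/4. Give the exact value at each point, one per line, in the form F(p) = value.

F(7/2) = 16385*log(2)/448 + 355314901/112896
F(1/4) = sqrt(2)*(-277 + 180*log(2) + 120*sqrt(6))/30

peel off the power substitution: t**2 on [0, 1/2); log(t) on [1/2, 2); 2*t on [2, 3)
breakpoints 1/4, 4: one integral from each of the 3 segments
piece [0, 1/4): integrate t against the kernel
segment 1/4 to 4 holds log(sqrt(t)); add its integral
∫ 2*sqrt(t)·t^(s-1) over [4, 9)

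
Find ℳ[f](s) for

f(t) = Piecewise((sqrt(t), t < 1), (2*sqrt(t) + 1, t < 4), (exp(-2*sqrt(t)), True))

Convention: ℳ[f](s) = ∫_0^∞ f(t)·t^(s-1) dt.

remove the power substitution first: t on [0, 1); 2*t + 1 on [1, 2); exp(-2*t) on [2, ∞)
integrate the 3 segments split at 1, 4, then add the results
on [0, 1) integrate f = sqrt(t) against the kernel
the [1, 4) slice contributes ∫ (2*sqrt(t) + 1)·t^(s-1) dt
segment [4, ∞) carries exp(-2*sqrt(t)); integrate it

(-16**s + 10*2**(6*s)*s - 4*2**(4*s)*s + 2*2**(2*s)*s*(2*s + 1)*uppergamma(2*s, 4) + 64**s)/(16**s*s*(2*s + 1))
  Re(s) > -1/2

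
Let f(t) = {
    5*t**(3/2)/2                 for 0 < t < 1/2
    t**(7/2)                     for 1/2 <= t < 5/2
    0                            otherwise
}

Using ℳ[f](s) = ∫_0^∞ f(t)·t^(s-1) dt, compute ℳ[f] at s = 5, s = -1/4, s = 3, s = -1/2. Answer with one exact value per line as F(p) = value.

decompose at 1/2; ℳ[f](s) sums the 2 pieces' integrals
on [0, 1/2): add ∫ 5*t**(3/2)/2·t^(s-1) dt
piece [1/2, 5/2): integrate t**(7/2) against the kernel

F(5) = 157*sqrt(2)/56576 + 390625*sqrt(10)/4352
F(-1/4) = 25*2**(3/4)*(1 + 5*5**(1/4))/52
F(3) = 121*sqrt(2)/7488 + 15625*sqrt(10)/832
F(-1/2) = 77/12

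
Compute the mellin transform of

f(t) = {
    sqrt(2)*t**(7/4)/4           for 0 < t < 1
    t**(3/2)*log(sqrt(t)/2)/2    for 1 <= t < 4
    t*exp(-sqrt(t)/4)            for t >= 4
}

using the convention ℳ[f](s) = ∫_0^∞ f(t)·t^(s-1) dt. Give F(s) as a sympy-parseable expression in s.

peel off the power substitution: sqrt(2)*t**(7/2)/4 on [0, 1); t**3*log(t/2)/2 on [1, 2); t**2*exp(-t/4) on [2, ∞)
undo the shared t-power: sqrt(2)*t**(3/2)/4 on [0, 1); t*log(t/2)/2 on [1, 2); exp(-t/4) on [2, ∞)
peel off the common scale on t: t**(3/2) on [0, 1/2); t*log(t) on [1/2, 1); exp(-t/2) on [1, ∞)
the 3 pieces separated at 1, 4 each add one integral
segment 0 to 1 holds sqrt(2)*t**(7/4)/4; add its integral
over [1, 4), the kernel integral of t**(3/2)*log(sqrt(t)/2)/2 enters the sum
on [4, ∞): add ∫ t*exp(-sqrt(t)/4)·t^(s-1) dt

(32*2**(4*s)*(4*s + 7)*(4*s + 4*(s + 1)**2 + 5)*uppergamma(2*s + 2, 1/2) - 8*2**(2*s)*(4*s + 7) + 4*s + (s + 1)*(4*s + 7)*log(4) + (4*s + 7)*log(2) + sqrt(2)*(4*s + 4*(s + 1)**2 + 5) + 7)/((4*s + 7)*(4*s + 4*(s + 1)**2 + 5))
  Re(s) > -7/4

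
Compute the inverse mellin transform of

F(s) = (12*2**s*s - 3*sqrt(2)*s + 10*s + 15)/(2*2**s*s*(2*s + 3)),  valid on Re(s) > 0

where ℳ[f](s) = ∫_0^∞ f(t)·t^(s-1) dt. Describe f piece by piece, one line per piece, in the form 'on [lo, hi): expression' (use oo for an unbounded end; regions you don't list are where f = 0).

on [0, 1/2): 5/2
on [1/2, 1): 3*t**(3/2)

slice at 1/2, transform all 2 pieces, and sum them
the [0, 1/2) slice contributes ∫ 5/2·t^(s-1) dt
between 1/2 and 1 the integrand is 3*t**(3/2)·t^(s-1)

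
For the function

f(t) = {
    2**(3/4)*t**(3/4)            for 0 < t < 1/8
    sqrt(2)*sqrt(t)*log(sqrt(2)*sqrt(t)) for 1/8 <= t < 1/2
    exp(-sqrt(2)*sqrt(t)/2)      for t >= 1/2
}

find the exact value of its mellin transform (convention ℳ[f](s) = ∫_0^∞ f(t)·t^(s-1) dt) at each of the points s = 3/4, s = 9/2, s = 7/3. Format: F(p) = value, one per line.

back out the common scale on t: t**(3/4) on [0, 1/4); sqrt(t)*log(sqrt(t)) on [1/4, 1); exp(-sqrt(t)/2) on [1, ∞)
remove the power substitution first: t**(3/2) on [0, 1/2); t*log(t) on [1/2, 1); exp(-t/2) on [1, ∞)
summing 3 kernel integrals split by 1/8, 1/2 yields ℳ[f](s)
segment [0, 1/8) carries 2**(3/4)*t**(3/4); integrate it
∫ sqrt(2)*sqrt(t)*log(sqrt(2)*sqrt(t))·t^(s-1) over [1/8, 1/2)
∫ over [1/2, ∞) of exp(-sqrt(2)*sqrt(t)/2)·t^(s-1) joins the sum

F(3/4) = 2**(3/4)*((-71*sqrt(2) + 24 + 60*log(2) + 1200*sqrt(pi)*erfc(sqrt(2)/2))*exp(1/2)/1200 + sqrt(2))*exp(-1/2)
F(9/2) = sqrt(2)*((-21483 + 100*sqrt(2) + 210*log(2))*exp(1/2) + 73190881075200)*exp(-1/2)/34406400
F(7/3) = -9*2**(2/3)/1156 + 9/36992 + 3*sqrt(2)/4736 + 3*log(2)/2176 + 8*2**(1/3)*uppergamma(14/3, 1/2)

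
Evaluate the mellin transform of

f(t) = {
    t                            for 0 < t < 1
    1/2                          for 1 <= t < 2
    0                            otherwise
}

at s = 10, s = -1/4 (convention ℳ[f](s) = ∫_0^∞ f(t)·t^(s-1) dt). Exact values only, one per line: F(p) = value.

slice at 1, transform all 2 pieces, and sum them
∫ t·t^(s-1) over [0, 1)
between 1 and 2 the integrand is 1/2·t^(s-1)

F(10) = 11273/220
F(-1/4) = 10/3 - 2**(3/4)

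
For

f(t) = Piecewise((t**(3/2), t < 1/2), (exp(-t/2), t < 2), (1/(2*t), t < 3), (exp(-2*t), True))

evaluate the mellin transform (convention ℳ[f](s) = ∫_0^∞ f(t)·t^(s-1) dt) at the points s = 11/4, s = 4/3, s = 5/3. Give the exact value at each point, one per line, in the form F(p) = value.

F(11/4) = -4*2**(3/4)*uppergamma(11/4, 1) - 537*2**(3/4)/952 + 2**(1/4)*uppergamma(11/4, 6)/8 + 6*3**(3/4)/7 + 4*2**(3/4)*uppergamma(11/4, 1/4)
F(4/3) = -3*2**(1/3)/2 - 2*2**(1/3)*uppergamma(4/3, 1) + 2**(2/3)*uppergamma(4/3, 6)/4 + 3*2**(1/6)/68 + 2*2**(1/3)*uppergamma(4/3, 1/4) + 3*3**(1/3)/2
F(5/3) = -2*2**(2/3)*uppergamma(5/3, 1) - 3*2**(2/3)/4 + 2**(1/3)*uppergamma(5/3, 6)/4 + 3*2**(5/6)/152 + 3*3**(2/3)/4 + 2*2**(2/3)*uppergamma(5/3, 1/4)

cuts at 1/2, 2, 3: linearity sums the 4 kernel integrals
piece [0, 1/2): integrate t**(3/2) against the kernel
segment 1/2 to 2 holds exp(-t/2); add its integral
for t in [2, 3): the term is ∫ 1/(2*t)·t^(s-1)
over [3, ∞), the kernel integral of exp(-2*t) enters the sum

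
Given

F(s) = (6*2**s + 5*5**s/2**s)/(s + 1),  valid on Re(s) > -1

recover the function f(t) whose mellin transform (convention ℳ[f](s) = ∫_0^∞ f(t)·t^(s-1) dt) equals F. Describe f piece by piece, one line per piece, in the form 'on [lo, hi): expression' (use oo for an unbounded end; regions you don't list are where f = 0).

decompose at 2; ℳ[f](s) sums the 2 pieces' integrals
for t in [0, 2): the term is ∫ 5*t·t^(s-1)
segment [2, 5/2) carries 2*t; integrate it

on [0, 2): 5*t
on [2, 5/2): 2*t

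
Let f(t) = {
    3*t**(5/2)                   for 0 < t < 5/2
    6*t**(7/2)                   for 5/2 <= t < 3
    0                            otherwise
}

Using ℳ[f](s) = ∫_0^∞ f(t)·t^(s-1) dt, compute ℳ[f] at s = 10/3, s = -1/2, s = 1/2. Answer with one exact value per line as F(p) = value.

F(10/3) = -376875*2**(1/6)*5**(5/6)/4592 + 26244*3**(5/6)/41
F(-1/2) = 257/8
F(1/2) = 2513/32

integrate the 2 segments split at 5/2, then add the results
[0, 5/2) adds the kernel integral of 3*t**(5/2)
segment [5/2, 3) carries 6*t**(7/2); integrate it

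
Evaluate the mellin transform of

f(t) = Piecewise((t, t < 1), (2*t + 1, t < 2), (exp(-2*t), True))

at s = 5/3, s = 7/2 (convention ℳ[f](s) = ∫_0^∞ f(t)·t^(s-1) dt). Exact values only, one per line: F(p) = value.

treat the 3 regions marked off by 1, 2 separately and sum
∫ t·t^(s-1) over [0, 1)
for t in [1, 2): the term is ∫ (2*t + 1)·t^(s-1)
the [2, ∞) slice contributes ∫ exp(-2*t)·t^(s-1) dt

F(5/3) = -39/40 + 2**(1/3)*uppergamma(5/3, 4)/4 + 21*2**(2/3)/5
F(7/2) = (sqrt(2)*(945*sqrt(pi)*exp(4)*erfc(2) + 29988)/8064 + (-4096 + 75776*sqrt(2))*exp(4)/8064)*exp(-4)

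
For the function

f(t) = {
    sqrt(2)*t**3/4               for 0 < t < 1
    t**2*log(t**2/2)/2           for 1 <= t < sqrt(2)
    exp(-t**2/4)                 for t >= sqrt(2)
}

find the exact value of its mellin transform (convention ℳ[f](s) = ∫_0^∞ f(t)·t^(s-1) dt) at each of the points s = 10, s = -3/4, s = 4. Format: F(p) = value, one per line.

F(10) = -7/16 + sqrt(2)/52 + log(2)/24 + 20256*exp(-1/2)
F(-3/4) = -16*2**(5/8)/25 + sqrt(2)/9 + 2**(1/4)*uppergamma(-3/8, 1/2)/4 + 2*log(2)/5 + 16/25
F(4) = -7/36 + sqrt(2)/28 + log(2)/12 + 12*exp(-1/2)

the power substitution comes off first: sqrt(2)*t**(3/2)/4 on [0, 1); t*log(t/2)/2 on [1, 2); exp(-t/4) on [2, ∞)
peel off the common scale on t: t**(3/2) on [0, 1/2); t*log(t) on [1/2, 1); exp(-t/2) on [1, ∞)
integrate the 3 segments split at 1, sqrt(2), then add the results
on [0, 1): add ∫ sqrt(2)*t**3/4·t^(s-1) dt
∫ over [1, sqrt(2)) of t**2*log(t**2/2)/2·t^(s-1) joins the sum
segment [sqrt(2), ∞) carries exp(-t**2/4); integrate it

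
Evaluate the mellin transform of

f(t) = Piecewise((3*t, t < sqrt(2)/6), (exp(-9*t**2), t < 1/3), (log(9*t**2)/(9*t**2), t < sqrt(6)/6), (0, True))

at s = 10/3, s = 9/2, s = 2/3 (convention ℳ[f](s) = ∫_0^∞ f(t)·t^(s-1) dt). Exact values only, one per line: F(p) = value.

F(10/3) = -6**(1/3)/48 - 3**(2/3)*uppergamma(5/3, 1)/162 + 2**(5/6)*3**(2/3)/2808 + 3**(2/3)*uppergamma(5/3, 1/2)/162 + log(3**(6**(1/3)/72)/2**(6**(1/3)/72)) + 3**(2/3)/72
F(9/2) = -2*6**(3/4)/2025 - 6**(3/4)*log(2)/810 - sqrt(3)*uppergamma(9/4, 1)/486 + 2**(1/4)*sqrt(3)/10692 + 8*sqrt(3)/6075 + sqrt(3)*uppergamma(9/4, 1/2)/486 + 6**(3/4)*log(3)/810
F(2/3) = -6**(2/3)/8 + log(2**(6**(2/3)/12)/3**(6**(2/3)/12)) - 3**(1/3)*uppergamma(1/3, 1)/6 + 3**(1/3)*uppergamma(1/3, 1/2)/6 + 2**(1/6)*3**(1/3)/10 + 3*3**(1/3)/8

invert the common scale on t to get t on [0, sqrt(2)/2); exp(-t**2) on [sqrt(2)/2, 1); log(t**2)/t**2 on [1, sqrt(6)/2)
peel off the power substitution: sqrt(t) on [0, 1/2); exp(-t) on [1/2, 1); log(t)/t on [1, 3/2)
f breaks at sqrt(2)/6, 1/3 into 3 integrals to sum
between 0 and sqrt(2)/6 the integrand is 3*t·t^(s-1)
segment sqrt(2)/6 to 1/3 holds exp(-9*t**2); add its integral
on [1/3, sqrt(6)/6) integrate f = log(9*t**2)/(9*t**2) against the kernel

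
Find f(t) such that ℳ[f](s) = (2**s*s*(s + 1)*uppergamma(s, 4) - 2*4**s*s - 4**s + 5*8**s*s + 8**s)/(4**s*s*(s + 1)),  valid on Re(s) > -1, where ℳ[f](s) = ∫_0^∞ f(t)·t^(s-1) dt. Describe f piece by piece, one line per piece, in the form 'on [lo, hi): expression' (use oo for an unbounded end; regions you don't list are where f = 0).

cuts at 1, 2: linearity sums the 3 kernel integrals
segment 0 to 1 holds t; add its integral
on [1, 2): add ∫ (2*t + 1)·t^(s-1) dt
∫ exp(-2*t)·t^(s-1) over [2, ∞)

on [0, 1): t
on [1, 2): 2*t + 1
on [2, oo): exp(-2*t)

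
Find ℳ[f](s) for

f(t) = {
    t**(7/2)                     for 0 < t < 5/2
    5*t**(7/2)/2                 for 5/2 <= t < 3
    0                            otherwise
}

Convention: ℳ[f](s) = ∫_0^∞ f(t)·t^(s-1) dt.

decompose at 5/2; ℳ[f](s) sums the 2 pieces' integrals
over [0, 5/2), the kernel integral of t**(7/2) enters the sum
segment [5/2, 3) carries 5*t**(7/2)/2; integrate it

(5*3**(s + 7/2) - 3*(5/2)**(s + 7/2))/(2*s + 7)
  Re(s) > -7/2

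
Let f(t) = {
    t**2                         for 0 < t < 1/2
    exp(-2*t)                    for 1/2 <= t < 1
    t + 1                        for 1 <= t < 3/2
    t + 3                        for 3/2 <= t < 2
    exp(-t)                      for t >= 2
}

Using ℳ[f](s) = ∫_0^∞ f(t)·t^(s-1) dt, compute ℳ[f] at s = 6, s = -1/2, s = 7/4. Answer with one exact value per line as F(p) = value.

the 5 pieces separated at 1/2, 1, 3/2, 2 each add one integral
piece [0, 1/2): integrate t**2 against the kernel
between 1/2 and 1 the integrand is exp(-2*t)·t^(s-1)
segment [1, 3/2) carries (t + 1); integrate it
on [3/2, 2): add ∫ (t + 3)·t^(s-1) dt
on [2, ∞) integrate f = exp(-t) against the kernel

F(6) = (219072*E + 1986101*exp(2) + 36916992)*exp(-2)/43008
F(-1/2) = sqrt(2)*(3*sqrt(2)*(-2 - 2*sqrt(pi)*exp(2)*erfc(sqrt(2)) + sqrt(2)) + 12*E + (-5 - 12*sqrt(pi)*erfc(1) + 12*sqrt(pi)*erfc(sqrt(2)) + 8*sqrt(3))*exp(2))*exp(-2)/6
F(7/4) = 2**(1/4)*(-3960*3**(3/4) - 2160*2**(3/4) - 1155*uppergamma(7/4, 2) + 77 + 1155*uppergamma(7/4, 1) + 2310*2**(3/4)*uppergamma(7/4, 2) + 22560*sqrt(2))/4620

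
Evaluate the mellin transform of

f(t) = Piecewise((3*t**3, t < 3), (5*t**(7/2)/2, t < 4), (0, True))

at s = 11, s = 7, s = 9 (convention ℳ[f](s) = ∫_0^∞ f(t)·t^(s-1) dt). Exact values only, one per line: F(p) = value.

slice at 3, transform all 2 pieces, and sum them
∫ 3*t**3·t^(s-1) over [0, 3)
segment 3 to 4 holds 5*t**(7/2)/2; add its integral

F(11) = 37997082143/406 - 23914845*sqrt(3)/29
F(7) = 108577687/210 - 98415*sqrt(3)/7
F(9) = 136874933/20 - 531441*sqrt(3)/5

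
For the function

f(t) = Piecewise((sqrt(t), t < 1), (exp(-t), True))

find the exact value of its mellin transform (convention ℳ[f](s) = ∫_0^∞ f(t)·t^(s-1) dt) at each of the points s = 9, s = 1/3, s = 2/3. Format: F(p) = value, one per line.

F(9) = 2/19 + 109601*exp(-1)
F(1/3) = uppergamma(1/3, 1) + 6/5
F(2/3) = uppergamma(2/3, 1) + 6/7

slice at 1, transform all 2 pieces, and sum them
over [0, 1), the kernel integral of sqrt(t) enters the sum
on [1, ∞): add ∫ exp(-t)·t^(s-1) dt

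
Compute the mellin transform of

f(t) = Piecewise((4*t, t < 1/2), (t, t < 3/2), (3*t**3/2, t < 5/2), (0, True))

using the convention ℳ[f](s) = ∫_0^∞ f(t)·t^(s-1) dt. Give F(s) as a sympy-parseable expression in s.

along the cuts 1/2, 3/2, ℳ[f](s) splits into 3 integrals
for t in [0, 1/2): the term is ∫ 4*t·t^(s-1)
[1/2, 3/2) adds the kernel integral of t
segment [3/2, 5/2) carries 3*t**3/2; integrate it

3*(-19*3**s*s - 3*3**s + 125*5**s*s + 125*5**s + 8*s + 24)/(16*2**s*(s**2 + 4*s + 3))
  Re(s) > -1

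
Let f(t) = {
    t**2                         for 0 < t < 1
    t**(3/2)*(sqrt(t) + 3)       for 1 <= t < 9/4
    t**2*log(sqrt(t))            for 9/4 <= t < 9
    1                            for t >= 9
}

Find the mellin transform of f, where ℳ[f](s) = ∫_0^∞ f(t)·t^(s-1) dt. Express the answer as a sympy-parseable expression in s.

strip the shared t-power: t on [0, 1); sqrt(t)*(sqrt(t) + 3) on [1, 9/4); t*log(sqrt(t)) on [9/4, 9); …
undo the shared t-power: sqrt(t) on [0, 1); sqrt(t) + 3 on [1, 9/4); sqrt(t)*log(sqrt(t)) on [9/4, 9); …
invert the power substitution to get t on [0, 1); t + 3 on [1, 3/2); t*log(t) on [3/2, 3); …
along the cuts 1, 9/4, 9, ℳ[f](s) splits into 4 integrals
between 0 and 1 the integrand is t**2·t^(s-1)
∫ over [1, 9/4) of t**(3/2)*(sqrt(t) + 3)·t^(s-1) joins the sum
segment [9/4, 9) carries t**2*log(sqrt(t)); integrate it
[9, ∞) adds the kernel integral of 1

2**(-2*s - 3)*(-648*2**(2*s + 3)*s*(s + 3/2)*(4*s + 4*(s + 3/2)**2 + 7) - 324*2**(2*s + 3)*s*(4*s + 4*(s + 3/2)**2 + 7) - 648*3**(2*s + 3)*s*(s + 3/2)**2*(2*s + 4)*log(3) + 648*3**(2*s + 3)*s*(s + 3/2)**2*(2*s + 4)*log(2) - 324*3**(2*s + 3)*s*(s + 3/2)*(2*s + 4)*log(3) + 324*3**(2*s + 3)*s*(s + 3/2)*(2*s + 4)*log(2) + 324*3**(2*s + 3)*s*(s + 3/2)*(2*s + 4) + 972*3**(2*s + 3)*s*(s + 3/2)*(4*s + 4*(s + 3/2)**2 + 7) + 324*3**(2*s + 3)*s*(4*s + 4*(s + 3/2)**2 + 7) + 1296*6**(2*s + 3)*s*(s + 3/2)**2*(2*s + 4)*log(3) - 648*6**(2*s + 3)*s*(s + 3/2)*(2*s + 4) + 648*6**(2*s + 3)*s*(s + 3/2)*(2*s + 4)*log(3) - 4*6**(2*s + 3)*(s + 3/2)*(2*s + 4)*(4*s + 4*(s + 3/2)**2 + 7))/(108*s*(s + 3/2)*(2*s + 4)*(4*s + 4*(s + 3/2)**2 + 7))
  -2 < Re(s) < 0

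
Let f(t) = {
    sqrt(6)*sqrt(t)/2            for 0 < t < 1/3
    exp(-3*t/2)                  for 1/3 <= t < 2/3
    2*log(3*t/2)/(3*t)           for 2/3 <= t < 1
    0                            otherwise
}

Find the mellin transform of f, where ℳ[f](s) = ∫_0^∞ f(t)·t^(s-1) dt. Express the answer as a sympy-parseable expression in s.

the common scale on t comes off first: sqrt(3)*sqrt(t) on [0, 1/6); exp(-3*t) on [1/6, 1/3); log(3*t)/(3*t) on [1/3, 1/2)
undo the common scale on t: sqrt(t) on [0, 1/2); exp(-t) on [1/2, 1); log(t)/t on [1, 3/2)
treat the 3 regions marked off by 1/3, 2/3 separately and sum
piece [0, 1/3): integrate sqrt(6)*sqrt(t)/2 against the kernel
on [1/3, 2/3): add ∫ exp(-3*t/2)·t^(s-1) dt
over [2/3, 1), the kernel integral of 2*log(3*t/2)/(3*t) enters the sum

3**(-s - 1)*(3*2**s*(2*s + 1)*(s**2 - 2*s + 1)*uppergamma(s, 1/2) - 3*2**s*(2*s + 1)*(s**2 - 2*s + 1)*uppergamma(s, 1) + 2**s*(6*s + 3) + 3**s*s*(2*s + 1)*(-2*log(2) + 2*log(3)) + 3**s*(-4*s - 2) + 3**s*(2*s + 1)*(-2*log(3) + 2*log(2)) + sqrt(2)*(3*s**2 - 6*s + 3))/((2*s + 1)*(s**2 - 2*s + 1))
  Re(s) > -1/2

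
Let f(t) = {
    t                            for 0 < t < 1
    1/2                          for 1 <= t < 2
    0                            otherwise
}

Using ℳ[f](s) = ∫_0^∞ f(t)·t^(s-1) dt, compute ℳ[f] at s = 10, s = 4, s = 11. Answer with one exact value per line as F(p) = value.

F(10) = 11273/220
F(4) = 83/40
F(11) = 12293/132

treat the 2 regions marked off by 1 separately and sum
on [0, 1) integrate f = t against the kernel
on [1, 2) integrate f = 1/2 against the kernel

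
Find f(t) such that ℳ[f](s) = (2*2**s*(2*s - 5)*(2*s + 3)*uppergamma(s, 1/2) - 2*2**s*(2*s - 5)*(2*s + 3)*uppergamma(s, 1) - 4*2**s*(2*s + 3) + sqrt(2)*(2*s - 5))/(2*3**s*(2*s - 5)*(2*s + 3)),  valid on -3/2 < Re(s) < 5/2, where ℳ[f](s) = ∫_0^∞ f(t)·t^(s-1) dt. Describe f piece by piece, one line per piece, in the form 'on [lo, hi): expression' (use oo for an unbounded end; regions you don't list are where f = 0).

peel off the common scale on t: t**(3/2) on [0, 1/2); exp(-t) on [1/2, 1); t**(-5/2) on [1, ∞)
linearity at 1/3, 2/3 turns ℳ[f](s) into 3 summed integrals
∫ 3*sqrt(6)*t**(3/2)/4·t^(s-1) over [0, 1/3)
[1/3, 2/3) adds the kernel integral of exp(-3*t/2)
segment [2/3, ∞) carries 4*sqrt(6)/(27*t**(5/2)); integrate it

on [0, 1/3): 3*sqrt(6)*t**(3/2)/4
on [1/3, 2/3): exp(-3*t/2)
on [2/3, oo): 4*sqrt(6)/(27*t**(5/2))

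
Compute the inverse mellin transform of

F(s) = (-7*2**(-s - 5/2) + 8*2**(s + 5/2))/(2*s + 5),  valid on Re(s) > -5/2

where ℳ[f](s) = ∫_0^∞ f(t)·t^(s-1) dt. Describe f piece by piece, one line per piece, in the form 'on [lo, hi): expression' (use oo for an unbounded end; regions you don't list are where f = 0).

integrate the 2 segments split at 1/2, then add the results
piece [0, 1/2): integrate t**(5/2)/2 against the kernel
the [1/2, 2) slice contributes ∫ 4*t**(5/2)·t^(s-1) dt

on [0, 1/2): t**(5/2)/2
on [1/2, 2): 4*t**(5/2)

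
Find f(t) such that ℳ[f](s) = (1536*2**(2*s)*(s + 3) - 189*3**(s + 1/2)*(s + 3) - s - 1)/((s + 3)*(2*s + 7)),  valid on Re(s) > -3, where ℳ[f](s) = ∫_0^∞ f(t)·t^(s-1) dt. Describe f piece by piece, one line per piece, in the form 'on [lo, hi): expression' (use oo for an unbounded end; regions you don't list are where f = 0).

decompose at 1, 3; ℳ[f](s) sums the 3 pieces' integrals
over [0, 1), the kernel integral of 2*t**3 enters the sum
for t in [1, 3): the term is ∫ 5*t**(7/2)/2·t^(s-1)
∫ over [3, 4) of 6*t**(7/2)·t^(s-1) joins the sum

on [0, 1): 2*t**3
on [1, 3): 5*t**(7/2)/2
on [3, 4): 6*t**(7/2)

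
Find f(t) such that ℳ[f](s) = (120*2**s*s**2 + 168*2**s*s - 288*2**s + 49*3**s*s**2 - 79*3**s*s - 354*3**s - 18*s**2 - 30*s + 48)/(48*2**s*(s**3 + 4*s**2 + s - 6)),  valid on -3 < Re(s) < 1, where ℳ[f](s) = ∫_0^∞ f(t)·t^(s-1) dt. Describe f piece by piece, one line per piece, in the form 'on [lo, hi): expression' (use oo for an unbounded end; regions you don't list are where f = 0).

reversing the shared t-power: t**4 on [0, 1/2); t**3*(2*t + 1) on [1/2, 1); t**4/2 on [1, 3/2); …
strip the shared t-power: t**2 on [0, 1/2); t*(2*t + 1) on [1/2, 1); t**2/2 on [1, 3/2); …
back out the shared t-power: t on [0, 1/2); 2*t + 1 on [1/2, 1); t/2 on [1, 3/2); …
along the cuts 1/2, 1, 3/2, ℳ[f](s) splits into 4 integrals
between 0 and 1/2 the integrand is t**3·t^(s-1)
∫ t**2*(2*t + 1)·t^(s-1) over [1/2, 1)
over [1, 3/2), the kernel integral of t**3/2 enters the sum
piece [3/2, ∞): integrate 1/t against the kernel

on [0, 1/2): t**3
on [1/2, 1): t**2*(2*t + 1)
on [1, 3/2): t**3/2
on [3/2, oo): 1/t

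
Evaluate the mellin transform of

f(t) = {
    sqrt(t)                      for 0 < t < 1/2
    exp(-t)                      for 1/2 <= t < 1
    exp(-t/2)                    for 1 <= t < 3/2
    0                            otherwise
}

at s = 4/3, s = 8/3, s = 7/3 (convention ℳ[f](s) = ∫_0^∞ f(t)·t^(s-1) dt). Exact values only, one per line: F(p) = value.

split f at 1/2, 1: ℳ[f](s) collects 3 kernel integrals
on [0, 1/2) integrate f = sqrt(t) against the kernel
∫ over [1/2, 1) of exp(-t)·t^(s-1) joins the sum
on [1, 3/2): add ∫ exp(-t/2)·t^(s-1) dt

F(4/3) = -2*2**(1/3)*uppergamma(4/3, 3/4) - uppergamma(4/3, 1) + 3*2**(1/6)/22 + uppergamma(4/3, 1/2) + 2*2**(1/3)*uppergamma(4/3, 1/2)
F(8/3) = -4*2**(2/3)*uppergamma(8/3, 3/4) - uppergamma(8/3, 1) + 3*2**(5/6)/152 + uppergamma(8/3, 1/2) + 4*2**(2/3)*uppergamma(8/3, 1/2)
F(7/3) = -4*2**(1/3)*uppergamma(7/3, 3/4) - uppergamma(7/3, 1) + 3*2**(1/6)/68 + uppergamma(7/3, 1/2) + 4*2**(1/3)*uppergamma(7/3, 1/2)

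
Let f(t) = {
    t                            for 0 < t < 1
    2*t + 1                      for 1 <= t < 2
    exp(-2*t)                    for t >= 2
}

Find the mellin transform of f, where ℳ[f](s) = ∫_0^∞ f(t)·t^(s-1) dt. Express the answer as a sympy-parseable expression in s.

(2**s*s*(s + 1)*uppergamma(s, 4) - 2*4**s*s - 4**s + 5*8**s*s + 8**s)/(4**s*s*(s + 1))
  Re(s) > -1

f breaks at 1, 2 into 3 integrals to sum
segment 0 to 1 holds t; add its integral
∫ over [1, 2) of (2*t + 1)·t^(s-1) joins the sum
segment 2 to ∞ holds exp(-2*t); add its integral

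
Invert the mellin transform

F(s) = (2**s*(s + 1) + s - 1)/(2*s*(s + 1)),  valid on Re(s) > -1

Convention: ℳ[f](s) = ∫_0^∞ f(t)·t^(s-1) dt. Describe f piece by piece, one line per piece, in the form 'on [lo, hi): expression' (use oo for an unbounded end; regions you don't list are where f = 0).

on [0, 1): t
on [1, 2): 1/2

summing 2 kernel integrals split by 1 yields ℳ[f](s)
over [0, 1), the kernel integral of t enters the sum
the [1, 2) slice contributes ∫ 1/2·t^(s-1) dt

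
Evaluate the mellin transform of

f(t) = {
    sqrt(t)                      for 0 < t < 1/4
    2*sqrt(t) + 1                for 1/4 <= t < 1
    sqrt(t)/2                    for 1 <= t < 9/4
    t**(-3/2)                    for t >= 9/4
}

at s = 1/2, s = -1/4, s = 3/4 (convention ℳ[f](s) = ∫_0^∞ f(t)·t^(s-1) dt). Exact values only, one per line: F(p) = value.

F(1/2) = 275/72
F(-1/4) = 2 + 599*sqrt(6)/567 + 2*sqrt(2)
F(3/4) = -13*sqrt(2)/30 + 403*sqrt(6)/540 + 38/15

back out the power substitution: t on [0, 1/2); 2*t + 1 on [1/2, 1); t/2 on [1, 3/2); …
cuts at 1/4, 1, 9/4: linearity sums the 4 kernel integrals
over [0, 1/4), the kernel integral of sqrt(t) enters the sum
segment [1/4, 1) carries (2*sqrt(t) + 1); integrate it
segment 1 to 9/4 holds sqrt(t)/2; add its integral
for t in [9/4, ∞): the term is ∫ t**(-3/2)·t^(s-1)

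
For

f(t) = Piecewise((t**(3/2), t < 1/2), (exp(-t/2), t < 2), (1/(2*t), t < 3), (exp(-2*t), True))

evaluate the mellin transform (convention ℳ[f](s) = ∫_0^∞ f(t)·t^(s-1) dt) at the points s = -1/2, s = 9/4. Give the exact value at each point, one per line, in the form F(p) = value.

f breaks at 1/2, 2, 3 into 4 integrals to sum
segment [0, 1/2) carries t**(3/2); integrate it
∫ exp(-t/2)·t^(s-1) over [1/2, 2)
on [2, 3): add ∫ 1/(2*t)·t^(s-1) dt
over [3, ∞), the kernel integral of exp(-2*t) enters the sum

F(-1/2) = -sqrt(2)*sqrt(pi)*erfc(1/2) - sqrt(2)*exp(-1) - sqrt(3)/27 - 2*sqrt(2)*sqrt(pi)*erfc(sqrt(6)) + 2*sqrt(3)*exp(-6)/3 + sqrt(2)/12 + sqrt(2)*sqrt(pi)*erfc(1) + 1/2 + 2*sqrt(2)*exp(-1/4)
F(9/4) = -4*2**(1/4)*uppergamma(9/4, 1) - 47*2**(1/4)/60 + 2**(3/4)*uppergamma(9/4, 6)/8 + 6*3**(1/4)/5 + 4*2**(1/4)*uppergamma(9/4, 1/4)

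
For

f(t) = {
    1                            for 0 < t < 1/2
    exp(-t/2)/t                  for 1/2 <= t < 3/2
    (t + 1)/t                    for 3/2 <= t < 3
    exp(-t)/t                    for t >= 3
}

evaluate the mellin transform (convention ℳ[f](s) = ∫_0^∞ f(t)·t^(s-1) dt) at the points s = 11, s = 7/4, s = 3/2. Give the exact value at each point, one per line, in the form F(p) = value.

the shared t-power comes off first: t on [0, 1/2); exp(-t/2) on [1/2, 3/2); t + 1 on [3/2, 3); …
breakpoints 1/2, 3/2, 3: one integral from each of the 4 segments
between 0 and 1/2 the integrand is 1·t^(s-1)
over [1/2, 3/2), the kernel integral of exp(-t/2)/t enters the sum
[3/2, 3) adds the kernel integral of (t + 1)/t
for t in [3, ∞): the term is ∫ exp(-t)/t·t^(s-1)

F(11) = -201383466759*exp(-3/4)/256 + 2477577947/112640 + 7280604*exp(-3) + 122145247909*exp(-1/4)/256
F(7/4) = -23*2**(1/4)*3**(3/4)/21 - 2**(3/4)*uppergamma(3/4, 3/4) + uppergamma(3/4, 3) + 2**(1/4)/7 + 2**(3/4)*uppergamma(3/4, 1/4) + 64*3**(3/4)/21
F(3/2) = sqrt(2)*(-3*sqrt(3)/2 - sqrt(pi)*erfc(sqrt(3)/2) + sqrt(2)*sqrt(pi)*erfc(sqrt(3))/2 + 1/6 + sqrt(pi)*erfc(1/2) + 2*sqrt(6))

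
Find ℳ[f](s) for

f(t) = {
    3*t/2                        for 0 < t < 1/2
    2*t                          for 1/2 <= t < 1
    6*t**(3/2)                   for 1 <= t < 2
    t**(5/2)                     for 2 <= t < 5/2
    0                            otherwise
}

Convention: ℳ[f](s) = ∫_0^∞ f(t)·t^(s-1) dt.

(2**(1/2 - s)*5**(s + 5/2)*(s + 1)*(2*s + 3) - 2**(s + 11/2)*(s + 1)*(2*s + 3) + 3*2**(s + 11/2)*(s + 1)*(2*s + 5) - 48*(s + 1)*(2*s + 5) + 8*(2*s + 3)*(2*s + 5) - (2*s + 3)*(2*s + 5)/2**s)/(4*(s + 1)*(2*s + 3)*(2*s + 5))
  Re(s) > -1

cuts at 1/2, 1, 2: linearity sums the 4 kernel integrals
segment 0 to 1/2 holds 3*t/2; add its integral
between 1/2 and 1 the integrand is 2*t·t^(s-1)
segment [1, 2) carries 6*t**(3/2); integrate it
the [2, 5/2) slice contributes ∫ t**(5/2)·t^(s-1) dt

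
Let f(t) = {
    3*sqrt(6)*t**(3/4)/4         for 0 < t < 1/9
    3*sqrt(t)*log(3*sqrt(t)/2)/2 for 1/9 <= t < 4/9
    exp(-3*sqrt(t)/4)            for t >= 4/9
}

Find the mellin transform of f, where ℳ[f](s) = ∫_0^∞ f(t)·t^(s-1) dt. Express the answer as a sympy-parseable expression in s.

reversing the power substitution: 3*sqrt(6)*t**(3/2)/4 on [0, 1/3); 3*t*log(3*t/2)/2 on [1/3, 2/3); exp(-3*t/4) on [2/3, ∞)
peel off the common scale on t: t**(3/2) on [0, 1/2); t*log(t) on [1/2, 1); exp(-t/2) on [1, ∞)
slice at 1/9, 4/9, transform all 3 pieces, and sum them
on [0, 1/9) integrate f = 3*sqrt(6)*t**(3/4)/4 against the kernel
segment [1/9, 4/9) carries 3*sqrt(t)*log(3*sqrt(t)/2)/2; integrate it
on [4/9, ∞) integrate f = exp(-3*sqrt(t)/4) against the kernel

(2*2**(4*s)*(4*s + 3)*(4*s**2 + 4*s + 1)*uppergamma(2*s, 1/2) - 2*2**(2*s)*(4*s + 3) + s*(4*s + 3)*log(4) + 4*s + (4*s + 3)*log(2) + sqrt(2)*(4*s**2 + 4*s + 1) + 3)/(9**s*(4*s + 3)*(4*s**2 + 4*s + 1))
  Re(s) > -3/4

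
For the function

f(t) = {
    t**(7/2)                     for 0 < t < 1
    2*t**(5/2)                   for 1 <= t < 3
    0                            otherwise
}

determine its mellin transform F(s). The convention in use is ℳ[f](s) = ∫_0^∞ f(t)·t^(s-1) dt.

2*(2*3**(s + 5/2)*(2*s + 7) - 2*s - 9)/((2*s + 5)*(2*s + 7))
  Re(s) > -7/2

the shared t-power comes off first: t**(3/2) on [0, 1); 2*sqrt(t) on [1, 3)
summing 2 kernel integrals split by 1 yields ℳ[f](s)
∫ t**(7/2)·t^(s-1) over [0, 1)
over [1, 3), the kernel integral of 2*t**(5/2) enters the sum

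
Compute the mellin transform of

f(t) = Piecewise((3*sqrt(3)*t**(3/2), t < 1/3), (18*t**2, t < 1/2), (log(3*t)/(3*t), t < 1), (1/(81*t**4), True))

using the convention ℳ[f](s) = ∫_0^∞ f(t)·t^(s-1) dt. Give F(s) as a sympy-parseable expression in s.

the common scale on t comes off first: 2*sqrt(2)*t**(3/2) on [0, 1/2); 8*t**2 on [1/2, 3/4); log(2*t)/(2*t) on [3/4, 3/2); …
remove the common scale on t first: t**(3/2) on [0, 1); 2*t**2 on [1, 3/2); log(t)/t on [3/2, 3); …
f breaks at 1/3, 1/2, 1 into 4 integrals to sum
between 0 and 1/3 the integrand is 3*sqrt(3)*t**(3/2)·t^(s-1)
∫ over [1/3, 1/2) of 18*t**2·t^(s-1) joins the sum
on [1/2, 1): add ∫ log(3*t)/(3*t)·t^(s-1) dt
∫ 1/(81*t**4)·t^(s-1) over [1, ∞)

(324*2**s*(s - 4)*(s + 2)*(s**2 - 2*s + 1) - 324*2**s*(s - 4)*(2*s + 3)*(s**2 - 2*s + 1) - 108*3**s*s*(s - 4)*(s + 2)*(2*s + 3)*log(3) + 108*3**s*s*(s - 4)*(s + 2)*(2*s + 3)*log(2) - 108*3**s*(s - 4)*(s + 2)*(2*s + 3)*log(2) + 108*3**s*(s - 4)*(s + 2)*(2*s + 3) + 108*3**s*(s - 4)*(s + 2)*(2*s + 3)*log(3) + 729*3**s*(s - 4)*(2*s + 3)*(s**2 - 2*s + 1) + 54*6**s*s*(s - 4)*(s + 2)*(2*s + 3)*log(3) - 54*6**s*(s - 4)*(s + 2)*(2*s + 3)*log(3) - 54*6**s*(s - 4)*(s + 2)*(2*s + 3) - 2*6**s*(s + 2)*(2*s + 3)*(s**2 - 2*s + 1))/(162*2**(2*s)*(3/2)**s*(s - 4)*(s + 2)*(2*s + 3)*(s**2 - 2*s + 1))
  -3/2 < Re(s) < 4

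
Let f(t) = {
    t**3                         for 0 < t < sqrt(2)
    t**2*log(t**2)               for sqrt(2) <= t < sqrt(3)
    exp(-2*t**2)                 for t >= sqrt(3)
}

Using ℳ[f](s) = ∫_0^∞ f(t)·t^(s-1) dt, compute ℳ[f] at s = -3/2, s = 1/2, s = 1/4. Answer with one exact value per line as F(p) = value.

F(-3/2) = -8*3**(1/4) + 2**(3/4)*uppergamma(-3/4, 6)/2 + 2*2**(3/4)/3 + log(3**(2*3**(1/4))/2**(2*2**(1/4))) + 8*2**(1/4)
F(1/2) = -24*3**(1/4)/25 - 4*2**(1/4)*log(2)/5 + 2**(3/4)*uppergamma(1/4, 6)/4 + 16*2**(1/4)/25 + 4*2**(3/4)/7 + 6*3**(1/4)*log(3)/5
F(1/4) = -32*3**(1/8)/27 - 8*2**(1/8)*log(2)/9 + 2**(7/8)*uppergamma(1/8, 6)/4 + 64*2**(1/8)/81 + 8*2**(5/8)/13 + 4*3**(1/8)*log(3)/3

the power substitution comes off first: t**(3/2) on [0, 2); t*log(t) on [2, 3); exp(-2*t) on [3, ∞)
cuts at sqrt(2), sqrt(3): linearity sums the 3 kernel integrals
segment [0, sqrt(2)) carries t**3; integrate it
segment sqrt(2) to sqrt(3) holds t**2*log(t**2); add its integral
the [sqrt(3), ∞) slice contributes ∫ exp(-2*t**2)·t^(s-1) dt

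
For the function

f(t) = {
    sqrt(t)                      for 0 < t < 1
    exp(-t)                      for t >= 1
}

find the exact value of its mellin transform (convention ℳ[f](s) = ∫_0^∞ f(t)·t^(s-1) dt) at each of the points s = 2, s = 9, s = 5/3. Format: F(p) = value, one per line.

the 2 pieces separated at 1 each add one integral
on [0, 1) integrate f = sqrt(t) against the kernel
[1, ∞) adds the kernel integral of exp(-t)

F(2) = 2/5 + 2*exp(-1)
F(9) = 2/19 + 109601*exp(-1)
F(5/3) = 6/13 + uppergamma(5/3, 1)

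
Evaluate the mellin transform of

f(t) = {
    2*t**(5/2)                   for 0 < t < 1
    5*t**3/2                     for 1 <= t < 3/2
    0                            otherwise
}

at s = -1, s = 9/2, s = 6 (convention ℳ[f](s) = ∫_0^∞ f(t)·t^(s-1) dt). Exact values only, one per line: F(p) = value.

F(-1) = 139/48
F(9/2) = -1/21 + 729*sqrt(6)/256
F(6) = 1666399/156672

decompose at 1; ℳ[f](s) sums the 2 pieces' integrals
over [0, 1), the kernel integral of 2*t**(5/2) enters the sum
on [1, 3/2) integrate f = 5*t**3/2 against the kernel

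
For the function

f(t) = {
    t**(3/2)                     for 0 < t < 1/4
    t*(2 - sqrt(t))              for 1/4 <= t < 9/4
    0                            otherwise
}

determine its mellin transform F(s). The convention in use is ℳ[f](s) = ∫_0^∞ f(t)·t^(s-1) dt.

the shared t-power comes off first: sqrt(t) on [0, 1/4); 2 - sqrt(t) on [1/4, 9/4)
strip the power substitution: t on [0, 1/2); 2 - t on [1/2, 3/2)
slice at 1/4, transform all 2 pieces, and sum them
on [0, 1/4): add ∫ t**(3/2)·t^(s-1) dt
[1/4, 9/4) adds the kernel integral of t*(2 - sqrt(t))

(9*3**(2*s)*(s + 1) + 18*3**(2*s) - 2*s - 4)/(4*2**(2*s)*(s + 1)*(2*s + 3))
  Re(s) > -3/2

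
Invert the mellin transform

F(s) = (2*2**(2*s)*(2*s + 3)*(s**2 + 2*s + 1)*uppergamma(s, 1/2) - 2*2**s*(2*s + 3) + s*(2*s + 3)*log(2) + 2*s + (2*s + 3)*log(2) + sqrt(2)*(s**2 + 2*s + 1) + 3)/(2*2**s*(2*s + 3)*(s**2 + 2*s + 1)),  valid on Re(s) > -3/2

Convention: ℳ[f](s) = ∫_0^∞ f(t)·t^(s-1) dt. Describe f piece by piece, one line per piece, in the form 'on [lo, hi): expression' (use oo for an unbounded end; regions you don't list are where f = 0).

decompose at 1/2, 1; ℳ[f](s) sums the 3 pieces' integrals
segment 0 to 1/2 holds t**(3/2); add its integral
[1/2, 1) adds the kernel integral of t*log(t)
on [1, ∞) integrate f = exp(-t/2) against the kernel

on [0, 1/2): t**(3/2)
on [1/2, 1): t*log(t)
on [1, oo): exp(-t/2)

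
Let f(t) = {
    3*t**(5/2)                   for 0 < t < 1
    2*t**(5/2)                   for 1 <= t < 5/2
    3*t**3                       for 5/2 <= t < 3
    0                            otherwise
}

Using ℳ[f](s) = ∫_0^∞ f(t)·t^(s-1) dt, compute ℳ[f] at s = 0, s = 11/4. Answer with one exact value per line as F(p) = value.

F(0) = 5*sqrt(10)/2 + 471/40
F(11/4) = -9375*2**(1/4)*5**(3/4)/368 + 4/21 + 3125*2**(3/4)*5**(1/4)/168 + 2916*3**(3/4)/23

decompose at 1, 5/2; ℳ[f](s) sums the 3 pieces' integrals
on [0, 1): add ∫ 3*t**(5/2)·t^(s-1) dt
piece [1, 5/2): integrate 2*t**(5/2) against the kernel
for t in [5/2, 3): the term is ∫ 3*t**3·t^(s-1)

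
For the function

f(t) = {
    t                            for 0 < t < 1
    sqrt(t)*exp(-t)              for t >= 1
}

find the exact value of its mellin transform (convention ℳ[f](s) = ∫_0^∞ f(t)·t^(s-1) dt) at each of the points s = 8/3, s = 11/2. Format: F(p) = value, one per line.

the shared t-power comes off first: sqrt(t) on [0, 1); exp(-t) on [1, ∞)
integrate the 2 segments split at 1, then add the results
segment 0 to 1 holds t; add its integral
∫ sqrt(t)*exp(-t)·t^(s-1) over [1, ∞)

F(8/3) = 3/11 + uppergamma(19/6, 1)
F(11/2) = 2/13 + 326*exp(-1)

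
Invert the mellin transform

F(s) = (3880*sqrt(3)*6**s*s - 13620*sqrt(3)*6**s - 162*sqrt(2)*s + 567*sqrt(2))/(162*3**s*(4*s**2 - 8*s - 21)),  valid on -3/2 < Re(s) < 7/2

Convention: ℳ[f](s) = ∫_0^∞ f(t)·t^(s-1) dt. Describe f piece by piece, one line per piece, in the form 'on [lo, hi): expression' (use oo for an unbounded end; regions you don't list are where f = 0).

on [0, 1/3): 3*sqrt(6)*t**(3/2)/4
on [1/3, 2): 3*sqrt(6)*t**(3/2)/2
on [2, oo): 8*sqrt(6)/(81*t**(7/2))

strip the common scale on t: 3*sqrt(3)*t**(3/2) on [0, 1/6); 6*sqrt(3)*t**(3/2) on [1/6, 1); sqrt(3)/(81*t**(7/2)) on [1, ∞)
undo the common scale on t: t**(3/2) on [0, 1/2); 2*t**(3/2) on [1/2, 3); t**(-7/2) on [3, ∞)
reversing the shared t-power: t on [0, 1/2); 2*t on [1/2, 3); t**(-4) on [3, ∞)
linearity at 1/3, 2 turns ℳ[f](s) into 3 summed integrals
the [0, 1/3) slice contributes ∫ 3*sqrt(6)*t**(3/2)/4·t^(s-1) dt
on [1/3, 2) integrate f = 3*sqrt(6)*t**(3/2)/2 against the kernel
segment 2 to ∞ holds 8*sqrt(6)/(81*t**(7/2)); add its integral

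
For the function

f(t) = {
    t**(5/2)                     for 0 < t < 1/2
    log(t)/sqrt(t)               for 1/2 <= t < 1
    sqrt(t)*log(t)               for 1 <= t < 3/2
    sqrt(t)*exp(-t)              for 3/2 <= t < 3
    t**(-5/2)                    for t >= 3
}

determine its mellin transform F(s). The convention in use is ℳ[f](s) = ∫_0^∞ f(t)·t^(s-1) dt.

reversing the shared t-power: t**2 on [0, 1/2); log(t)/t on [1/2, 1); log(t) on [1, 3/2); …
treat the 5 regions marked off by 1/2, 1, 3/2, 3 separately and sum
segment 0 to 1/2 holds t**(5/2); add its integral
segment [1/2, 1) carries log(t)/sqrt(t); integrate it
∫ sqrt(t)*log(t)·t^(s-1) over [1, 3/2)
[3/2, 3) adds the kernel integral of sqrt(t)*exp(-t)
the [3, ∞) slice contributes ∫ t**(-5/2)·t^(s-1) dt

2**(-s - 1/2)*(108*2**(s + 1/2)*(-2*s + (s + 1/2)**2)*(s - 5/2)*(s + 1/2)**2*(s + 5/2)*uppergamma(s + 1/2, 3/2) - 108*2**(s + 1/2)*(-2*s + (s + 1/2)**2)*(s - 5/2)*(s + 1/2)**2*(s + 5/2)*uppergamma(s + 1/2, 3) + 108*2**(s + 1/2)*(-2*s + (s + 1/2)**2)*(s - 5/2)*(s + 5/2) - 108*2**(s + 1/2)*(s - 5/2)*(s + 1/2)**2*(s + 5/2) - 108*3**(s + 1/2)*(-2*s + (s + 1/2)**2)*(s - 5/2)*(s + 1/2)*(s + 5/2)*log(2) + 108*3**(s + 1/2)*(-2*s + (s + 1/2)**2)*(s - 5/2)*(s + 1/2)*(s + 5/2)*log(3) - 108*3**(s + 1/2)*(-2*s + (s + 1/2)**2)*(s - 5/2)*(s + 5/2) - 4*6**(s + 1/2)*(-2*s + (s + 1/2)**2)*(s + 1/2)**2*(s + 5/2) + 27*(-2*s + (s + 1/2)**2)*(s - 5/2)*(s + 1/2)**2 + 216*(s - 5/2)*(s + 1/2)**3*(s + 5/2)*log(2) - 216*(s - 5/2)*(s + 1/2)**2*(s + 5/2)*log(2) + 216*(s - 5/2)*(s + 1/2)**2*(s + 5/2))/(108*(-2*s + (s + 1/2)**2)*(s - 5/2)*(s + 1/2)**2*(s + 5/2))
  -5/2 < Re(s) < 5/2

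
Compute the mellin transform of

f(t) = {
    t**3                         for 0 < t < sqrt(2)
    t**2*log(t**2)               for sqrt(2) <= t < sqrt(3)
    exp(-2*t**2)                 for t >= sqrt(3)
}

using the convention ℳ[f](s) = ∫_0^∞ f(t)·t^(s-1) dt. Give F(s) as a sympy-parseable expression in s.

(-12**(s/2)*s*(s + 3)*log(2) - 2*12**(s/2)*(s + 3)*log(2) + 2*12**(s/2)*(s + 3) + 4*12**(s/2)*sqrt(2)*(s**2/4 + s + 1) + 3*18**(s/2)*s*(s + 3)*log(3)/2 - 3*18**(s/2)*(s + 3) + 3*18**(s/2)*(s + 3)*log(3) + 3**(s/2)*(s + 3)*(s**2/4 + s + 1)*uppergamma(s/2, 6))/(2*6**(s/2)*(s + 3)*(s**2/4 + s + 1))
  Re(s) > -3

reversing the power substitution: t**(3/2) on [0, 2); t*log(t) on [2, 3); exp(-2*t) on [3, ∞)
integrate the 3 segments split at sqrt(2), sqrt(3), then add the results
between 0 and sqrt(2) the integrand is t**3·t^(s-1)
over [sqrt(2), sqrt(3)), the kernel integral of t**2*log(t**2) enters the sum
[sqrt(3), ∞) adds the kernel integral of exp(-2*t**2)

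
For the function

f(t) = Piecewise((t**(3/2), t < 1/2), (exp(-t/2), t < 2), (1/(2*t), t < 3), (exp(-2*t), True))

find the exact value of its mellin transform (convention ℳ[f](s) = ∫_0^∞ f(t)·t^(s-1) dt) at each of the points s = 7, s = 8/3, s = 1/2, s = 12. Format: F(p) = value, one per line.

F(7) = -250496*exp(-1) + sqrt(2)/4352 + 11007*exp(-6)/8 + 665/12 + 3786745*exp(-1/4)/32
F(8/3) = -4*2**(2/3)*uppergamma(8/3, 1) - 3*2**(2/3)/5 + 2**(1/3)*uppergamma(8/3, 6)/8 + 3*2**(5/6)/400 + 9*3**(2/3)/10 + 4*2**(2/3)*uppergamma(8/3, 1/4)
F(1/2) = -sqrt(3)/3 - sqrt(2)*sqrt(pi)*erfc(1) + sqrt(2)*sqrt(pi)*erfc(sqrt(6))/2 + 1/8 + sqrt(2)/2 + sqrt(2)*sqrt(pi)*erfc(1/2)
F(12) = -444436938752*exp(-1) + sqrt(2)/221184 + 175099/22 + 61640757*exp(-6)/16 + 214975636319885*exp(-1/4)/1024

f breaks at 1/2, 2, 3 into 4 integrals to sum
∫ over [0, 1/2) of t**(3/2)·t^(s-1) joins the sum
between 1/2 and 2 the integrand is exp(-t/2)·t^(s-1)
piece [2, 3): integrate 1/(2*t) against the kernel
segment 3 to ∞ holds exp(-2*t); add its integral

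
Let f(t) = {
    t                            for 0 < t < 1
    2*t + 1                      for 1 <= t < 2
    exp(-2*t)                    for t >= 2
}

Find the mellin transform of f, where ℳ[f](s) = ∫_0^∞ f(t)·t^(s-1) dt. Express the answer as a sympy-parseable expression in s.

integrate the 3 segments split at 1, 2, then add the results
the [0, 1) slice contributes ∫ t·t^(s-1) dt
on [1, 2) integrate f = (2*t + 1) against the kernel
for t in [2, ∞): the term is ∫ exp(-2*t)·t^(s-1)

(2**s*s*(s + 1)*uppergamma(s, 4) - 2*4**s*s - 4**s + 5*8**s*s + 8**s)/(4**s*s*(s + 1))
  Re(s) > -1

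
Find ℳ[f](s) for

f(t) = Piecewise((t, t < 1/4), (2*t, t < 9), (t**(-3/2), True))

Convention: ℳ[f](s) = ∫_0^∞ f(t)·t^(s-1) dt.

(3880*6**(2*s)*s - 5840*6**(2*s) - 54*s + 81)/(108*2**(2*s)*(2*s**2 - s - 3))
  -1 < Re(s) < 3/2

undo the power substitution: t**2 on [0, 1/2); 2*t**2 on [1/2, 3); t**(-3) on [3, ∞)
undo the shared t-power: t on [0, 1/2); 2*t on [1/2, 3); t**(-4) on [3, ∞)
summing 3 kernel integrals split by 1/4, 9 yields ℳ[f](s)
the [0, 1/4) slice contributes ∫ t·t^(s-1) dt
segment [1/4, 9) carries 2*t; integrate it
on [9, ∞) integrate f = t**(-3/2) against the kernel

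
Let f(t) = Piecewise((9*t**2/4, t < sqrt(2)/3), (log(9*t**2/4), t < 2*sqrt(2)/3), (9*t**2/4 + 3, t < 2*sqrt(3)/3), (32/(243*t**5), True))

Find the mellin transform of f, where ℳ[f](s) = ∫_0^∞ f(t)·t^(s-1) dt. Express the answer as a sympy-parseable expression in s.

(-135*2**s*s**2*(s - 5)/2 + 27*2**s*s*(s/2 + 1)*(s - 5)*log(2) - 81*2**s*s*(s - 5) - 54*2**s*(s/2 + 1)*(s - 5) - sqrt(3)*6**(s/2)*s**2*(s/2 + 1) + 81*6**(s/2)*s**2*(s - 5) + 81*6**(s/2)*s*(s - 5) + 27*s**2*(s - 5)/4 + 27*s*(s/2 + 1)*(s - 5)*log(2) + (s - 5)*(27*s + 54))/(27*2**(s/2)*(3/2)**s*s**2*(s/2 + 1)*(s - 5))
  -2 < Re(s) < 5

the common scale on t comes off first: t**2 on [0, sqrt(2)/2); log(t**2) on [sqrt(2)/2, sqrt(2)); t**2 + 3 on [sqrt(2), sqrt(3)); …
reversing the power substitution: t on [0, 1/2); log(t) on [1/2, 2); t + 3 on [2, 3); …
breakpoints sqrt(2)/3, 2*sqrt(2)/3, 2*sqrt(3)/3: one integral from each of the 4 segments
over [0, sqrt(2)/3), the kernel integral of 9*t**2/4 enters the sum
∫ over [sqrt(2)/3, 2*sqrt(2)/3) of log(9*t**2/4)·t^(s-1) joins the sum
between 2*sqrt(2)/3 and 2*sqrt(3)/3 the integrand is (9*t**2/4 + 3)·t^(s-1)
between 2*sqrt(3)/3 and ∞ the integrand is 32/(243*t**5)·t^(s-1)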